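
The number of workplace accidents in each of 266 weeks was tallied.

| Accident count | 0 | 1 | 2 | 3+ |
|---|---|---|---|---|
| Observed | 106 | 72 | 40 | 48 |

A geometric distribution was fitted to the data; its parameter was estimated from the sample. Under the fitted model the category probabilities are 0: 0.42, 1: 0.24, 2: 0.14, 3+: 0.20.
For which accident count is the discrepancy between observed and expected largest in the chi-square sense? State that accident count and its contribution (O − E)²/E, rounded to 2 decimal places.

1, 1.04

Expected counts E_i = n·p_i: 266×0.42 = 111.72, 266×0.24 = 63.84, 266×0.14 = 37.24, 266×0.20 = 53.2.
cat         O        E   (O−E)²/E
0         106   111.72      0.293
1          72    63.84      1.043
2          40    37.24      0.205
3+         48     53.2      0.508
The largest term is for 1: 1.04.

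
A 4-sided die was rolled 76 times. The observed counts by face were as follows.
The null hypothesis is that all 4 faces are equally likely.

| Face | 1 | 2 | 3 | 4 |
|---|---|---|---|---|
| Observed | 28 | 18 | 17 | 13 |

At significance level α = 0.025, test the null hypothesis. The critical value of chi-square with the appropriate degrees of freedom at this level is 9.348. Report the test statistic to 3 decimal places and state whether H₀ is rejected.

Under H₀ each category has probability 1/4, so each expected count is 76/4 = 19.
cat         O        E   (O−E)²/E
1          28       19     4.2632
2          18       19     0.0526
3          17       19     0.2105
4          13       19     1.8947
Sum = 6.421
df = 3. Since 6.421 < 9.348, we do not reject H₀.

6.421; do not reject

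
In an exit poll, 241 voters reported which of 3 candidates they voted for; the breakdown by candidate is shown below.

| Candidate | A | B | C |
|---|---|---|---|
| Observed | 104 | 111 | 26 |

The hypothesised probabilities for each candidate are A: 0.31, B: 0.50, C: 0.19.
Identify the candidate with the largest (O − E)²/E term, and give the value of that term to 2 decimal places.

A, 11.48

Expected counts E_i = n·p_i: 241×0.31 = 74.71, 241×0.50 = 120.5, 241×0.19 = 45.79.
A: (104 − 74.71)²/74.71 = 857.9041/74.71 = 11.483
B: (111 − 120.5)²/120.5 = 90.25/120.5 = 0.749
C: (26 − 45.79)²/45.79 = 391.6441/45.79 = 8.553
The largest term is for A: 11.48.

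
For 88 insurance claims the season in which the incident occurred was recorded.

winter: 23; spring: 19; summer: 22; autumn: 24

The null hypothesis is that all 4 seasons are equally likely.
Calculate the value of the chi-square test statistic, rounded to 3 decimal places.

0.636

Under H₀ each category has probability 1/4, so each expected count is 88/4 = 22.
cat         O        E   (O−E)²/E
winter     23       22     0.0455
spring     19       22     0.4091
summer     22       22     0.0000
autumn     24       22     0.1818
Sum = 0.636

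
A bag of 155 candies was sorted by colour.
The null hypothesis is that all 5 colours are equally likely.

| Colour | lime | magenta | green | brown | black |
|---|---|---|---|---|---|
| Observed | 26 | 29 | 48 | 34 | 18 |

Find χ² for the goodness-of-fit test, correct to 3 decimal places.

16.000

Under H₀ each category has probability 1/5, so each expected count is 155/5 = 31.
cat          O        E   (O−E)²/E
lime        26       31     0.8065
magenta     29       31     0.1290
green       48       31     9.3226
brown       34       31     0.2903
black       18       31     5.4516
Sum = 16.000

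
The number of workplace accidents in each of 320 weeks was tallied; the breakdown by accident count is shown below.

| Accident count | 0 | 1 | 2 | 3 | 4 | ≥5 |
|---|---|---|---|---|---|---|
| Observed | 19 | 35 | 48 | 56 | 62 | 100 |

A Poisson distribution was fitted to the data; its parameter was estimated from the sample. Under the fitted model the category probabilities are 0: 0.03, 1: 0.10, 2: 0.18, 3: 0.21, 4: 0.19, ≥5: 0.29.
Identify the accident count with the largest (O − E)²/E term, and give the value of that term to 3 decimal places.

Expected counts E_i = n·p_i: 320×0.03 = 9.6, 320×0.10 = 32, 320×0.18 = 57.6, 320×0.21 = 67.2, 320×0.19 = 60.8, 320×0.29 = 92.8.
0: (19 − 9.6)²/9.6 = 88.36/9.6 = 9.2042
1: (35 − 32)²/32 = 9/32 = 0.2813
2: (48 − 57.6)²/57.6 = 92.16/57.6 = 1.6000
3: (56 − 67.2)²/67.2 = 125.44/67.2 = 1.8667
4: (62 − 60.8)²/60.8 = 1.44/60.8 = 0.0237
≥5: (100 − 92.8)²/92.8 = 51.84/92.8 = 0.5586
The largest term is for 0: 9.204.

0, 9.204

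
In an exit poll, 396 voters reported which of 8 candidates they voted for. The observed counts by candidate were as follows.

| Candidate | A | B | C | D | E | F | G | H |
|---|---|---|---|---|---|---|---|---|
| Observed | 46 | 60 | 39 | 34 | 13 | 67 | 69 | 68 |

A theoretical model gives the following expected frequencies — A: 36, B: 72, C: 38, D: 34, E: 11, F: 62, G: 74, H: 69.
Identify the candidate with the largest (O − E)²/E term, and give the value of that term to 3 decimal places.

A, 2.778

A: (46 − 36)²/36 = 100/36 = 2.7778
B: (60 − 72)²/72 = 144/72 = 2.0000
C: (39 − 38)²/38 = 1/38 = 0.0263
D: (34 − 34)²/34 = 0/34 = 0.0000
E: (13 − 11)²/11 = 4/11 = 0.3636
F: (67 − 62)²/62 = 25/62 = 0.4032
G: (69 − 74)²/74 = 25/74 = 0.3378
H: (68 − 69)²/69 = 1/69 = 0.0145
The largest term is for A: 2.778.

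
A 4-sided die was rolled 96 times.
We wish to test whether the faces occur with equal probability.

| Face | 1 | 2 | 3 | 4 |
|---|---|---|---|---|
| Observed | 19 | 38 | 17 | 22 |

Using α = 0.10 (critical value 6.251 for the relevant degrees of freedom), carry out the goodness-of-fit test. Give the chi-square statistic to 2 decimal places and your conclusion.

Under H₀ each category has probability 1/4, so each expected count is 96/4 = 24.
cat         O        E   (O−E)²/E
1          19       24      1.042
2          38       24      8.167
3          17       24      2.042
4          22       24      0.167
Sum = 11.42
df = 3. Since 11.42 > 6.251, we reject H₀.

11.42; reject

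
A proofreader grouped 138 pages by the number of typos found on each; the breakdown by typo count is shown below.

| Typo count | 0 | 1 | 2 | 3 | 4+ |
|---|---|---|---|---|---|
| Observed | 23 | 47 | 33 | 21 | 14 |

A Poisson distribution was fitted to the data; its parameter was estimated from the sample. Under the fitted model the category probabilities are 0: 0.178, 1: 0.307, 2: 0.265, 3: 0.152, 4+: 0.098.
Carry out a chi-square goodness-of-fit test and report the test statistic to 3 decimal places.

Expected counts E_i = n·p_i: 138×0.178 = 24.564, 138×0.307 = 42.366, 138×0.265 = 36.57, 138×0.152 = 20.976, 138×0.098 = 13.524.
χ² = (23−24.564)²/24.564 + (47−42.366)²/42.366 + (33−36.57)²/36.57 + (21−20.976)²/20.976 + (14−13.524)²/13.524
   = 0.0996 + 0.5069 + 0.3485 + 0.0000 + 0.0168
Sum = 0.972

0.972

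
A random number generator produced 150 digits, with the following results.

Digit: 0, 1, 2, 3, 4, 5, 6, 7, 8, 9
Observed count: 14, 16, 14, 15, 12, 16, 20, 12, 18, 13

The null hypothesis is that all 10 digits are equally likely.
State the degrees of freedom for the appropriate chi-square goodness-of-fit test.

There are k = 10 categories and no parameters were estimated from the data, so df = 10 − 1 = 9.

9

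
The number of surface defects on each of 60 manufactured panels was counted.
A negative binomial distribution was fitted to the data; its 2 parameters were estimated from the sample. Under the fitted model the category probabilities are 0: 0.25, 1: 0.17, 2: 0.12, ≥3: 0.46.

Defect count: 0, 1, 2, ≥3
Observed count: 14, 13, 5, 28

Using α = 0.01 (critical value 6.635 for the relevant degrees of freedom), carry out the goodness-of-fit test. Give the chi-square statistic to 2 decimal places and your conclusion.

1.51; do not reject

Expected counts E_i = n·p_i: 60×0.25 = 15, 60×0.17 = 10.2, 60×0.12 = 7.2, 60×0.46 = 27.6.
cat         O        E   (O−E)²/E
0          14       15      0.067
1          13     10.2      0.769
2           5      7.2      0.672
≥3         28     27.6      0.006
Sum = 1.51
df = 1. Since 1.51 < 6.635, we do not reject H₀.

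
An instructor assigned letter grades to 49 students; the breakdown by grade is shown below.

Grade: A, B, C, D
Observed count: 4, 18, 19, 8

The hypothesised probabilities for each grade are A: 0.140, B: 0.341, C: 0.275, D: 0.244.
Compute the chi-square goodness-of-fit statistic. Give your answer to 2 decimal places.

Expected counts E_i = n·p_i: 49×0.140 = 6.86, 49×0.341 = 16.709, 49×0.275 = 13.475, 49×0.244 = 11.956.
χ² = (4−6.86)²/6.86 + (18−16.709)²/16.709 + (19−13.475)²/13.475 + (8−11.956)²/11.956
   = 1.192 + 0.100 + 2.265 + 1.309
Sum = 4.87

4.87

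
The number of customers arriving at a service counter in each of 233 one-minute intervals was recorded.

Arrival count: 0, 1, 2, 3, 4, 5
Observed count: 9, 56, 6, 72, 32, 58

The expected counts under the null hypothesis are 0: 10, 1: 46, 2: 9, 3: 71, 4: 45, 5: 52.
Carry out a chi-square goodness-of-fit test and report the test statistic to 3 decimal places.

7.736

χ² = (9−10)²/10 + (56−46)²/46 + (6−9)²/9 + (72−71)²/71 + (32−45)²/45 + (58−52)²/52
   = 0.1000 + 2.1739 + 1.0000 + 0.0141 + 3.7556 + 0.6923
Sum = 7.736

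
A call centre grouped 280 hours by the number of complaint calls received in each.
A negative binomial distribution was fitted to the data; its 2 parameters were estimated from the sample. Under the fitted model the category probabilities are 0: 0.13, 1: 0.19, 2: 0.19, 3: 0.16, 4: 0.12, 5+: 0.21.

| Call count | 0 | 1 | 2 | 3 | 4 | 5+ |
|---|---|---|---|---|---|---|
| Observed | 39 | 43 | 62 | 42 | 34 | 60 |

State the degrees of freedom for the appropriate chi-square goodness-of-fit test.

3

There are k = 6 categories and 2 parameters estimated from the data, so df = 6 − 1 − 2 = 3.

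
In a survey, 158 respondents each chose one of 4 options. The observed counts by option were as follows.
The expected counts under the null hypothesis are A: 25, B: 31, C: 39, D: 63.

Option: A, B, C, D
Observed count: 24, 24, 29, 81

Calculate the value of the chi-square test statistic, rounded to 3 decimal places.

9.328

χ² = (24−25)²/25 + (24−31)²/31 + (29−39)²/39 + (81−63)²/63
   = 0.0400 + 1.5806 + 2.5641 + 5.1429
Sum = 9.328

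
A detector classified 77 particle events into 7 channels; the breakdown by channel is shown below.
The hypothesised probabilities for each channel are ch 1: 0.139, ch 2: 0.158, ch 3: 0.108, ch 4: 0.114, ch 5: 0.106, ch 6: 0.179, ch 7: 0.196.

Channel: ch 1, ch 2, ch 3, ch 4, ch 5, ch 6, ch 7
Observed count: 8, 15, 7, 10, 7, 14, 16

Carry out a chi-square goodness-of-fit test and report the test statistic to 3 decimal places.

1.945

Expected counts E_i = n·p_i: 77×0.139 = 10.703, 77×0.158 = 12.166, 77×0.108 = 8.316, 77×0.114 = 8.778, 77×0.106 = 8.162, 77×0.179 = 13.783, 77×0.196 = 15.092.
χ² = (8−10.703)²/10.703 + (15−12.166)²/12.166 + (7−8.316)²/8.316 + (10−8.778)²/8.778 + (7−8.162)²/8.162 + (14−13.783)²/13.783 + (16−15.092)²/15.092
   = 0.6826 + 0.6602 + 0.2083 + 0.1701 + 0.1654 + 0.0034 + 0.0546
Sum = 1.945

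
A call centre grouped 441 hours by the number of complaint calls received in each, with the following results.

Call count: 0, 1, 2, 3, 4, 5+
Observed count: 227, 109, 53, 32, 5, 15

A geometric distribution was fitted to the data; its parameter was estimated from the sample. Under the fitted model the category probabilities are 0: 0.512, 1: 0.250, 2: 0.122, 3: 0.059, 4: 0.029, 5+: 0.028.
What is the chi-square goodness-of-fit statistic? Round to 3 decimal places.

Expected counts E_i = n·p_i: 441×0.512 = 225.792, 441×0.250 = 110.25, 441×0.122 = 53.802, 441×0.059 = 26.019, 441×0.029 = 12.789, 441×0.028 = 12.348.
0: (227 − 225.792)²/225.792 = 1.459264/225.792 = 0.0065
1: (109 − 110.25)²/110.25 = 1.5625/110.25 = 0.0142
2: (53 − 53.802)²/53.802 = 0.643204/53.802 = 0.0120
3: (32 − 26.019)²/26.019 = 35.772361/26.019 = 1.3749
4: (5 − 12.789)²/12.789 = 60.668521/12.789 = 4.7438
5+: (15 − 12.348)²/12.348 = 7.033104/12.348 = 0.5696
Sum = 6.721

6.721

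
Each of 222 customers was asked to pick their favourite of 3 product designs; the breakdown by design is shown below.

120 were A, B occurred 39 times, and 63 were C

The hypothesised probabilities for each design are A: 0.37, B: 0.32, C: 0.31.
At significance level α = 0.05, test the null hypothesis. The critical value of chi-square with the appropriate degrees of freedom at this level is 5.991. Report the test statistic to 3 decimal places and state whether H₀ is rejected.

32.393; reject

Expected counts E_i = n·p_i: 222×0.37 = 82.14, 222×0.32 = 71.04, 222×0.31 = 68.82.
A: (120 − 82.14)²/82.14 = 1433.3796/82.14 = 17.4504
B: (39 − 71.04)²/71.04 = 1026.5616/71.04 = 14.4505
C: (63 − 68.82)²/68.82 = 33.8724/68.82 = 0.4922
Sum = 32.393
df = 2. Since 32.393 > 5.991, we reject H₀.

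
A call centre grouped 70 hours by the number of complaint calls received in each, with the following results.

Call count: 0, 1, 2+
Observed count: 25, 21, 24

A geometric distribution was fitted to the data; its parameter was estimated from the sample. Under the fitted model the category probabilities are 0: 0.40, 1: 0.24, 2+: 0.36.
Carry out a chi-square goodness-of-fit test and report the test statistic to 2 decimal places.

Expected counts E_i = n·p_i: 70×0.40 = 28, 70×0.24 = 16.8, 70×0.36 = 25.2.
χ² = (25−28)²/28 + (21−16.8)²/16.8 + (24−25.2)²/25.2
   = 0.321 + 1.050 + 0.057
Sum = 1.43

1.43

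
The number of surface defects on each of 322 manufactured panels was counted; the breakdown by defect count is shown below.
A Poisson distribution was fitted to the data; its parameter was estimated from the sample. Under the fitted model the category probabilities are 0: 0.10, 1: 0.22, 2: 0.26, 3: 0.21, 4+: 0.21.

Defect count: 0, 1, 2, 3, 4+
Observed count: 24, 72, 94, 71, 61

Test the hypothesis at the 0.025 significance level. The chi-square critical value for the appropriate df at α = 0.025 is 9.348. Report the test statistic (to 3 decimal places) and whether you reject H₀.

Expected counts E_i = n·p_i: 322×0.10 = 32.2, 322×0.22 = 70.84, 322×0.26 = 83.72, 322×0.21 = 67.62, 322×0.21 = 67.62.
cat         O        E   (O−E)²/E
0          24     32.2     2.0882
1          72    70.84     0.0190
2          94    83.72     1.2623
3          71    67.62     0.1690
4+         61    67.62     0.6481
Sum = 4.187
df = 3. Since 4.187 < 9.348, we do not reject H₀.

4.187; do not reject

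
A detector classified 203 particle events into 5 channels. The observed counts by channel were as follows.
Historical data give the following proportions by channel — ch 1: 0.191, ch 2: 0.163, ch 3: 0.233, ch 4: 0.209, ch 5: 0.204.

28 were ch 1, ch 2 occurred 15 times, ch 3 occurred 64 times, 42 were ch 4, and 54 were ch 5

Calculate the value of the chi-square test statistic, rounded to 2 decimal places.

22.61

Expected counts E_i = n·p_i: 203×0.191 = 38.773, 203×0.163 = 33.089, 203×0.233 = 47.299, 203×0.209 = 42.427, 203×0.204 = 41.412.
cat         O        E   (O−E)²/E
ch 1       28   38.773      2.993
ch 2       15   33.089      9.889
ch 3       64   47.299      5.897
ch 4       42   42.427      0.004
ch 5       54   41.412      3.826
Sum = 22.61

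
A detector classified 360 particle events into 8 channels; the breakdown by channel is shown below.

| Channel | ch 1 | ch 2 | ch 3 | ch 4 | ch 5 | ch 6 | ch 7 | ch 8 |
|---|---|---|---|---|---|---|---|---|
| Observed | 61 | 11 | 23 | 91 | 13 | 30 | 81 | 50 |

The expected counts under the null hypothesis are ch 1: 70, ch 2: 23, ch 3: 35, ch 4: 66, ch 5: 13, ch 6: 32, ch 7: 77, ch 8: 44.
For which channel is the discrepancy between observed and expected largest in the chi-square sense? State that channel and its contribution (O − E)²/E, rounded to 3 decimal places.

ch 4, 9.470

cat         O        E   (O−E)²/E
ch 1       61       70     1.1571
ch 2       11       23     6.2609
ch 3       23       35     4.1143
ch 4       91       66     9.4697
ch 5       13       13     0.0000
ch 6       30       32     0.1250
ch 7       81       77     0.2078
ch 8       50       44     0.8182
The largest term is for ch 4: 9.470.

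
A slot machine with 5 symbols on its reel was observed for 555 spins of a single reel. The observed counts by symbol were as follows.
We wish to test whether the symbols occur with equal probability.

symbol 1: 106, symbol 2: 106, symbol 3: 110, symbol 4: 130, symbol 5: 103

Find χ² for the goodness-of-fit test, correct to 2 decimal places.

4.29

Expected count for each of the 5 categories: 555/5 = 111.
symbol 1: (106 − 111)²/111 = 25/111 = 0.225
symbol 2: (106 − 111)²/111 = 25/111 = 0.225
symbol 3: (110 − 111)²/111 = 1/111 = 0.009
symbol 4: (130 − 111)²/111 = 361/111 = 3.252
symbol 5: (103 − 111)²/111 = 64/111 = 0.577
Sum = 4.29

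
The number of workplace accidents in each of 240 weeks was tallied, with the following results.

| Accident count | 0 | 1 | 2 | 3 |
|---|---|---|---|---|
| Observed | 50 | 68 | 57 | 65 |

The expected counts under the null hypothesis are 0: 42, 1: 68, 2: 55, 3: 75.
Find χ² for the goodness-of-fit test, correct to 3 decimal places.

2.930

cat         O        E   (O−E)²/E
0          50       42     1.5238
1          68       68     0.0000
2          57       55     0.0727
3          65       75     1.3333
Sum = 2.930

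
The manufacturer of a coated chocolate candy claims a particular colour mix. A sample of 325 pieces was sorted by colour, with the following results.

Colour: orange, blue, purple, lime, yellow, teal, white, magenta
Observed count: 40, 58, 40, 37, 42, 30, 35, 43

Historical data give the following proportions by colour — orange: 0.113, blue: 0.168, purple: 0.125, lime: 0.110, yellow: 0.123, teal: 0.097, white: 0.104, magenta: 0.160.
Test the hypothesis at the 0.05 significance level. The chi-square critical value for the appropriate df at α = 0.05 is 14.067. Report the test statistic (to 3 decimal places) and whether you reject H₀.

2.334; do not reject

Expected counts E_i = n·p_i: 325×0.113 = 36.725, 325×0.168 = 54.6, 325×0.125 = 40.625, 325×0.110 = 35.75, 325×0.123 = 39.975, 325×0.097 = 31.525, 325×0.104 = 33.8, 325×0.160 = 52.
orange: (40 − 36.725)²/36.725 = 10.725625/36.725 = 0.2921
blue: (58 − 54.6)²/54.6 = 11.56/54.6 = 0.2117
purple: (40 − 40.625)²/40.625 = 0.390625/40.625 = 0.0096
lime: (37 − 35.75)²/35.75 = 1.5625/35.75 = 0.0437
yellow: (42 − 39.975)²/39.975 = 4.100625/39.975 = 0.1026
teal: (30 − 31.525)²/31.525 = 2.325625/31.525 = 0.0738
white: (35 − 33.8)²/33.8 = 1.44/33.8 = 0.0426
magenta: (43 − 52)²/52 = 81/52 = 1.5577
Sum = 2.334
df = 7. Since 2.334 < 14.067, we do not reject H₀.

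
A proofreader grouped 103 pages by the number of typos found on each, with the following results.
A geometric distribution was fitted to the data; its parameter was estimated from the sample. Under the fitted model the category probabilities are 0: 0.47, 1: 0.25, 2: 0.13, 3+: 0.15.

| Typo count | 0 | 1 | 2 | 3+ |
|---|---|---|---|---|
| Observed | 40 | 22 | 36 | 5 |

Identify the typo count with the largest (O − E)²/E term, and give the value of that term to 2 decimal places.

2, 38.18

Expected counts E_i = n·p_i: 103×0.47 = 48.41, 103×0.25 = 25.75, 103×0.13 = 13.39, 103×0.15 = 15.45.
cat         O        E   (O−E)²/E
0          40    48.41      1.461
1          22    25.75      0.546
2          36    13.39     38.179
3+          5    15.45      7.068
The largest term is for 2: 38.18.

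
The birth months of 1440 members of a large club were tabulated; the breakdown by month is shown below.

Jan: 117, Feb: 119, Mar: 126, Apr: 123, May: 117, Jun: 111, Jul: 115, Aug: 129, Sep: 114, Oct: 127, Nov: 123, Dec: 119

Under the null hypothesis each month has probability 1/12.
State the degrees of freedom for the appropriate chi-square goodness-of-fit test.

There are k = 12 categories and no parameters were estimated from the data, so df = 12 − 1 = 11.

11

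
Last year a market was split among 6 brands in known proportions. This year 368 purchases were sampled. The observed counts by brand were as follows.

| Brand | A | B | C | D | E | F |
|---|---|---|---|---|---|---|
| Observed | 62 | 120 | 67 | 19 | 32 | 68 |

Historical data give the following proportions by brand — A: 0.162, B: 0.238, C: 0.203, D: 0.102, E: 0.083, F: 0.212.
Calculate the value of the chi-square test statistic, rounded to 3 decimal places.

23.396

Expected counts E_i = n·p_i: 368×0.162 = 59.616, 368×0.238 = 87.584, 368×0.203 = 74.704, 368×0.102 = 37.536, 368×0.083 = 30.544, 368×0.212 = 78.016.
cat         O        E   (O−E)²/E
A          62   59.616     0.0953
B         120   87.584    11.9976
C          67   74.704     0.7945
D          19   37.536     9.1534
E          32   30.544     0.0694
F          68   78.016     1.2859
Sum = 23.396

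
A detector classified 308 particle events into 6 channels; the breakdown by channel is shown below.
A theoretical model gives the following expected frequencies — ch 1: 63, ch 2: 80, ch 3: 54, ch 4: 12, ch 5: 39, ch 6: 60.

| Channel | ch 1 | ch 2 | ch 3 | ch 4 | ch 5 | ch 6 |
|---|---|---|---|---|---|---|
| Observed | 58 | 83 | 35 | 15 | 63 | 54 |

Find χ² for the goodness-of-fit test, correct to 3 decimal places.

23.314

cat         O        E   (O−E)²/E
ch 1       58       63     0.3968
ch 2       83       80     0.1125
ch 3       35       54     6.6852
ch 4       15       12     0.7500
ch 5       63       39    14.7692
ch 6       54       60     0.6000
Sum = 23.314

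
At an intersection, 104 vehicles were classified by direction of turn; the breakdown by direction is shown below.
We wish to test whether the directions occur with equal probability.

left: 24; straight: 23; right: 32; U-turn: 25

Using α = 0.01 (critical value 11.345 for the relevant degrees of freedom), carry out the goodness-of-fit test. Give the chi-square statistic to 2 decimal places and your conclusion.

Under H₀ each category has probability 1/4, so each expected count is 104/4 = 26.
cat           O        E   (O−E)²/E
left         24       26      0.154
straight     23       26      0.346
right        32       26      1.385
U-turn       25       26      0.038
Sum = 1.92
df = 3. Since 1.92 < 11.345, we do not reject H₀.

1.92; do not reject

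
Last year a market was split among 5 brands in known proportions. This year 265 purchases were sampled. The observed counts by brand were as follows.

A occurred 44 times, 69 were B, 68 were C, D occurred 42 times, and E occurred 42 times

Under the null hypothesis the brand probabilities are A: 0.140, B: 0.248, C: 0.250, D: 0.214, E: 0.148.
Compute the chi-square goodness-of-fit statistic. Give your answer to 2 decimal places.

5.51

Expected counts E_i = n·p_i: 265×0.140 = 37.1, 265×0.248 = 65.72, 265×0.250 = 66.25, 265×0.214 = 56.71, 265×0.148 = 39.22.
cat         O        E   (O−E)²/E
A          44     37.1      1.283
B          69    65.72      0.164
C          68    66.25      0.046
D          42    56.71      3.816
E          42    39.22      0.197
Sum = 5.51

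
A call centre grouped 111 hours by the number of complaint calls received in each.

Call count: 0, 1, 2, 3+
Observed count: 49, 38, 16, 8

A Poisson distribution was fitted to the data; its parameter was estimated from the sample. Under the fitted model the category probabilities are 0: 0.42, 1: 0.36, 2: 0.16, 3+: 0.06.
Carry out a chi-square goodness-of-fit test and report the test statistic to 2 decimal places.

0.66

Expected counts E_i = n·p_i: 111×0.42 = 46.62, 111×0.36 = 39.96, 111×0.16 = 17.76, 111×0.06 = 6.66.
χ² = (49−46.62)²/46.62 + (38−39.96)²/39.96 + (16−17.76)²/17.76 + (8−6.66)²/6.66
   = 0.122 + 0.096 + 0.174 + 0.270
Sum = 0.66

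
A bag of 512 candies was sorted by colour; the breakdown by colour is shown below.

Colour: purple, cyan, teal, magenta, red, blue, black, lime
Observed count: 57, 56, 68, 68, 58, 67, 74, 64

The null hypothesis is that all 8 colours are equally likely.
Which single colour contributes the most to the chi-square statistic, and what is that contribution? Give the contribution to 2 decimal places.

Under H₀ each category has probability 1/8, so each expected count is 512/8 = 64.
purple: (57 − 64)²/64 = 49/64 = 0.766
cyan: (56 − 64)²/64 = 64/64 = 1.000
teal: (68 − 64)²/64 = 16/64 = 0.250
magenta: (68 − 64)²/64 = 16/64 = 0.250
red: (58 − 64)²/64 = 36/64 = 0.563
blue: (67 − 64)²/64 = 9/64 = 0.141
black: (74 − 64)²/64 = 100/64 = 1.563
lime: (64 − 64)²/64 = 0/64 = 0.000
The largest term is for black: 1.56.

black, 1.56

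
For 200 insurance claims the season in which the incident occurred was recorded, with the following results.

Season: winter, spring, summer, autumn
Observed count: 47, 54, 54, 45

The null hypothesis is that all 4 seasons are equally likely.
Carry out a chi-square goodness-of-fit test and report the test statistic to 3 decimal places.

1.320

Expected count for each of the 4 categories: 200/4 = 50.
cat         O        E   (O−E)²/E
winter     47       50     0.1800
spring     54       50     0.3200
summer     54       50     0.3200
autumn     45       50     0.5000
Sum = 1.320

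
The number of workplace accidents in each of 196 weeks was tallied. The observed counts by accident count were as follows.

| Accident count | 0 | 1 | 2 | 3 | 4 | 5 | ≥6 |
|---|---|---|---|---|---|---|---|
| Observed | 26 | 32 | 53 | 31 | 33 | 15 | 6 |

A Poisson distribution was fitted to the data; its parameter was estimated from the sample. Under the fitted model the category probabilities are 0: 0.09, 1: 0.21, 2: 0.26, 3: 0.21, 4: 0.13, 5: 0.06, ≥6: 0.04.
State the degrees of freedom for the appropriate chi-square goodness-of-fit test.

5

There are k = 7 categories and 1 parameter estimated from the data, so df = 7 − 1 − 1 = 5.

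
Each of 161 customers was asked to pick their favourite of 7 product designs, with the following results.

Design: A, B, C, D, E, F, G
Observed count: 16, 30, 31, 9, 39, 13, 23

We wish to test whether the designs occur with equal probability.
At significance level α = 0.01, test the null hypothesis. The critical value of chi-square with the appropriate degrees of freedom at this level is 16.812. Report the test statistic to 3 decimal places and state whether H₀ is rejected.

31.043; reject

Expected count for each of the 7 categories: 161/7 = 23.
cat         O        E   (O−E)²/E
A          16       23     2.1304
B          30       23     2.1304
C          31       23     2.7826
D           9       23     8.5217
E          39       23    11.1304
F          13       23     4.3478
G          23       23     0.0000
Sum = 31.043
df = 6. Since 31.043 > 16.812, we reject H₀.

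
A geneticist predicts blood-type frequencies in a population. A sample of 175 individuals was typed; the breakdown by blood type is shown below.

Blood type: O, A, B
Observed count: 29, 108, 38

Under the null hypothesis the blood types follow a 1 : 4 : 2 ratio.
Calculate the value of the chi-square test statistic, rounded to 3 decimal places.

Ratio total = 7. Expected counts: 175×1/7 = 25, 175×4/7 = 100, 175×2/7 = 50.
O: (29 − 25)²/25 = 16/25 = 0.6400
A: (108 − 100)²/100 = 64/100 = 0.6400
B: (38 − 50)²/50 = 144/50 = 2.8800
Sum = 4.160

4.160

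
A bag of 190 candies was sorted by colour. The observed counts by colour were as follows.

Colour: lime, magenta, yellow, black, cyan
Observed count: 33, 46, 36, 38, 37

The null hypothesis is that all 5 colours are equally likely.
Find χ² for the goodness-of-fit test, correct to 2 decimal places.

2.47

Under H₀ each category has probability 1/5, so each expected count is 190/5 = 38.
cat          O        E   (O−E)²/E
lime        33       38      0.658
magenta     46       38      1.684
yellow      36       38      0.105
black       38       38      0.000
cyan        37       38      0.026
Sum = 2.47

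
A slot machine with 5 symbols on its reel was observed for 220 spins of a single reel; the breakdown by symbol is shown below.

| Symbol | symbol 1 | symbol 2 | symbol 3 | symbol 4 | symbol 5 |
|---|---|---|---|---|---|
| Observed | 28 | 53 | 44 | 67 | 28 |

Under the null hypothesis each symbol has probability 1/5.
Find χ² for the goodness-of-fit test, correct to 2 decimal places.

Under H₀ each category has probability 1/5, so each expected count is 220/5 = 44.
symbol 1: (28 − 44)²/44 = 256/44 = 5.818
symbol 2: (53 − 44)²/44 = 81/44 = 1.841
symbol 3: (44 − 44)²/44 = 0/44 = 0.000
symbol 4: (67 − 44)²/44 = 529/44 = 12.023
symbol 5: (28 − 44)²/44 = 256/44 = 5.818
Sum = 25.50

25.50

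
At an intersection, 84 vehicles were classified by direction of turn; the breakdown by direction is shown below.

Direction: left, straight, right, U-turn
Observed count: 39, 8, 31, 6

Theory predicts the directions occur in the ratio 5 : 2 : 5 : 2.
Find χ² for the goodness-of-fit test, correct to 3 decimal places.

Ratio total = 14. Expected counts: 84×5/14 = 30, 84×2/14 = 12, 84×5/14 = 30, 84×2/14 = 12.
χ² = (39−30)²/30 + (8−12)²/12 + (31−30)²/30 + (6−12)²/12
   = 2.7000 + 1.3333 + 0.0333 + 3.0000
Sum = 7.067

7.067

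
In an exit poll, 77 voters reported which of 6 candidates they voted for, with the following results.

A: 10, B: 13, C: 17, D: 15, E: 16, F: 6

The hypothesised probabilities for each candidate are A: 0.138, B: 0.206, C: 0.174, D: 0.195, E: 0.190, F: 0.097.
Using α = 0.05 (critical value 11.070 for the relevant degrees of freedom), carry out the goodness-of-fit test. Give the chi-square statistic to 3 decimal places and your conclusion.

Expected counts E_i = n·p_i: 77×0.138 = 10.626, 77×0.206 = 15.862, 77×0.174 = 13.398, 77×0.195 = 15.015, 77×0.190 = 14.63, 77×0.097 = 7.469.
A: (10 − 10.626)²/10.626 = 0.391876/10.626 = 0.0369
B: (13 − 15.862)²/15.862 = 8.191044/15.862 = 0.5164
C: (17 − 13.398)²/13.398 = 12.974404/13.398 = 0.9684
D: (15 − 15.015)²/15.015 = 0.000225/15.015 = 0.0000
E: (16 − 14.63)²/14.63 = 1.8769/14.63 = 0.1283
F: (6 − 7.469)²/7.469 = 2.157961/7.469 = 0.2889
Sum = 1.939
df = 5. Since 1.939 < 11.070, we do not reject H₀.

1.939; do not reject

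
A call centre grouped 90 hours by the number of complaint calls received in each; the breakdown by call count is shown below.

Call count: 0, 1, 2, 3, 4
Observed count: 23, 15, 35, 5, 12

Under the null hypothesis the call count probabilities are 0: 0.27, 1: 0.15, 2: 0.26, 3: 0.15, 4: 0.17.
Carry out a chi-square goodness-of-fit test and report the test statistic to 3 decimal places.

Expected counts E_i = n·p_i: 90×0.27 = 24.3, 90×0.15 = 13.5, 90×0.26 = 23.4, 90×0.15 = 13.5, 90×0.17 = 15.3.
0: (23 − 24.3)²/24.3 = 1.69/24.3 = 0.0695
1: (15 − 13.5)²/13.5 = 2.25/13.5 = 0.1667
2: (35 − 23.4)²/23.4 = 134.56/23.4 = 5.7504
3: (5 − 13.5)²/13.5 = 72.25/13.5 = 5.3519
4: (12 − 15.3)²/15.3 = 10.89/15.3 = 0.7118
Sum = 12.050

12.050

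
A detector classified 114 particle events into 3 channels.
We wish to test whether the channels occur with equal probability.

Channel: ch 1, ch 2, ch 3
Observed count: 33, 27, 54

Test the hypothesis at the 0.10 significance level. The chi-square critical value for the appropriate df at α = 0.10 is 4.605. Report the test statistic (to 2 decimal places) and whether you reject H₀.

10.58; reject

Expected count for each of the 3 categories: 114/3 = 38.
χ² = (33−38)²/38 + (27−38)²/38 + (54−38)²/38
   = 0.658 + 3.184 + 6.737
Sum = 10.58
df = 2. Since 10.58 > 4.605, we reject H₀.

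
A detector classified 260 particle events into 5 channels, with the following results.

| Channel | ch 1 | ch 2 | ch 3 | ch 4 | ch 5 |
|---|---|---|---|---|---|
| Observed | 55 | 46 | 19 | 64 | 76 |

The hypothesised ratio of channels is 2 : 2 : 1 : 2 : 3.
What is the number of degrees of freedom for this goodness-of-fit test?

There are k = 5 categories and no parameters were estimated from the data, so df = 5 − 1 = 4.

4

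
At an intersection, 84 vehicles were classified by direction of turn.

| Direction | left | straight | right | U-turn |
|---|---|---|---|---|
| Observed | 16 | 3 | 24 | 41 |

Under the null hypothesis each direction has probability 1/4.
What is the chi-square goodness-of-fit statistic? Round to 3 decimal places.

Under H₀ each category has probability 1/4, so each expected count is 84/4 = 21.
χ² = (16−21)²/21 + (3−21)²/21 + (24−21)²/21 + (41−21)²/21
   = 1.1905 + 15.4286 + 0.4286 + 19.0476
Sum = 36.095

36.095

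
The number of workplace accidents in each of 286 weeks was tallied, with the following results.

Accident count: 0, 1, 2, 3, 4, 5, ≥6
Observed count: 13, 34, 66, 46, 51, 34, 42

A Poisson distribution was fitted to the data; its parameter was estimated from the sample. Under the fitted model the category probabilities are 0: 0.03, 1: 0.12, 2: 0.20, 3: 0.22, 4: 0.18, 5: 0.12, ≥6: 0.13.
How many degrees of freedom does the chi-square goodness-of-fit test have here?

There are k = 7 categories and 1 parameter estimated from the data, so df = 7 − 1 − 1 = 5.

5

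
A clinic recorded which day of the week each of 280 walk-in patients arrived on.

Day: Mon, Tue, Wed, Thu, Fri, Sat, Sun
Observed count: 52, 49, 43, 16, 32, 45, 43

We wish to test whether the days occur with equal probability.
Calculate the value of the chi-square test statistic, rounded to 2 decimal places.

22.70

Under H₀ each category has probability 1/7, so each expected count is 280/7 = 40.
Mon: (52 − 40)²/40 = 144/40 = 3.600
Tue: (49 − 40)²/40 = 81/40 = 2.025
Wed: (43 − 40)²/40 = 9/40 = 0.225
Thu: (16 − 40)²/40 = 576/40 = 14.400
Fri: (32 − 40)²/40 = 64/40 = 1.600
Sat: (45 − 40)²/40 = 25/40 = 0.625
Sun: (43 − 40)²/40 = 9/40 = 0.225
Sum = 22.70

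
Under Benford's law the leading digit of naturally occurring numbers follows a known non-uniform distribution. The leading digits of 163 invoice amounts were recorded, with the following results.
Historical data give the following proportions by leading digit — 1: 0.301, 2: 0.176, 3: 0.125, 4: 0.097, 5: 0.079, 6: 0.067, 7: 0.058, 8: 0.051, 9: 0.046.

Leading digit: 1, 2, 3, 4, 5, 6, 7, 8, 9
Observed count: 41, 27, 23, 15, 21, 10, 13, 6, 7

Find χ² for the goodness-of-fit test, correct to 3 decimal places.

9.013

Expected counts E_i = n·p_i: 163×0.301 = 49.063, 163×0.176 = 28.688, 163×0.125 = 20.375, 163×0.097 = 15.811, 163×0.079 = 12.877, 163×0.067 = 10.921, 163×0.058 = 9.454, 163×0.051 = 8.313, 163×0.046 = 7.498.
χ² = (41−49.063)²/49.063 + (27−28.688)²/28.688 + (23−20.375)²/20.375 + (15−15.811)²/15.811 + (21−12.877)²/12.877 + (10−10.921)²/10.921 + (13−9.454)²/9.454 + (6−8.313)²/8.313 + (7−7.498)²/7.498
   = 1.3251 + 0.0993 + 0.3382 + 0.0416 + 5.1241 + 0.0777 + 1.3300 + 0.6436 + 0.0331
Sum = 9.013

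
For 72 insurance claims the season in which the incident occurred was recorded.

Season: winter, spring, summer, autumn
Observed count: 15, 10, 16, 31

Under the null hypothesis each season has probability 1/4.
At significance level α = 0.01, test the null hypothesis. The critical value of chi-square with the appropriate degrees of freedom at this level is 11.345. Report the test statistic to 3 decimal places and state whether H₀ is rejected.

Expected count for each of the 4 categories: 72/4 = 18.
winter: (15 − 18)²/18 = 9/18 = 0.5000
spring: (10 − 18)²/18 = 64/18 = 3.5556
summer: (16 − 18)²/18 = 4/18 = 0.2222
autumn: (31 − 18)²/18 = 169/18 = 9.3889
Sum = 13.667
df = 3. Since 13.667 > 11.345, we reject H₀.

13.667; reject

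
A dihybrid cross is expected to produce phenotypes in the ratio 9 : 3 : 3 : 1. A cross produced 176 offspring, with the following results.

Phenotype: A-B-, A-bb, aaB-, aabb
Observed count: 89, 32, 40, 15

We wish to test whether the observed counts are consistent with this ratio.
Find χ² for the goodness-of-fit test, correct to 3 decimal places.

3.980

Ratio total = 16. Expected counts: 176×9/16 = 99, 176×3/16 = 33, 176×3/16 = 33, 176×1/16 = 11.
χ² = (89−99)²/99 + (32−33)²/33 + (40−33)²/33 + (15−11)²/11
   = 1.0101 + 0.0303 + 1.4848 + 1.4545
Sum = 3.980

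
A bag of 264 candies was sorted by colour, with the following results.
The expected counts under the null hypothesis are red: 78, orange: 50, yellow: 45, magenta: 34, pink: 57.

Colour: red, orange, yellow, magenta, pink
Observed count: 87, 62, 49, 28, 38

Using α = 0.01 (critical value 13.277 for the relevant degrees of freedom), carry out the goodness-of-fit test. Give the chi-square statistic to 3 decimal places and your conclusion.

cat          O        E   (O−E)²/E
red         87       78     1.0385
orange      62       50     2.8800
yellow      49       45     0.3556
magenta     28       34     1.0588
pink        38       57     6.3333
Sum = 11.666
df = 4. Since 11.666 < 13.277, we do not reject H₀.

11.666; do not reject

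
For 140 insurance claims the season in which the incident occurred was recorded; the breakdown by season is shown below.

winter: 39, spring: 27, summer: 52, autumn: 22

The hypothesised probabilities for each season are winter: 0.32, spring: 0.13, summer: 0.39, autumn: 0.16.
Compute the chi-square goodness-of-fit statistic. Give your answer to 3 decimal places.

5.137

Expected counts E_i = n·p_i: 140×0.32 = 44.8, 140×0.13 = 18.2, 140×0.39 = 54.6, 140×0.16 = 22.4.
winter: (39 − 44.8)²/44.8 = 33.64/44.8 = 0.7509
spring: (27 − 18.2)²/18.2 = 77.44/18.2 = 4.2549
summer: (52 − 54.6)²/54.6 = 6.76/54.6 = 0.1238
autumn: (22 − 22.4)²/22.4 = 0.16/22.4 = 0.0071
Sum = 5.137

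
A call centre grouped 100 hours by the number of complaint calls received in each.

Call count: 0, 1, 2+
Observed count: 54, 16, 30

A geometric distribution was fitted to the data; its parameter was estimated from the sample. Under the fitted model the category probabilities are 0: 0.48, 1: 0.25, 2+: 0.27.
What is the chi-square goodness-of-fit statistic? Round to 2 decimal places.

Expected counts E_i = n·p_i: 100×0.48 = 48, 100×0.25 = 25, 100×0.27 = 27.
cat         O        E   (O−E)²/E
0          54       48      0.750
1          16       25      3.240
2+         30       27      0.333
Sum = 4.32

4.32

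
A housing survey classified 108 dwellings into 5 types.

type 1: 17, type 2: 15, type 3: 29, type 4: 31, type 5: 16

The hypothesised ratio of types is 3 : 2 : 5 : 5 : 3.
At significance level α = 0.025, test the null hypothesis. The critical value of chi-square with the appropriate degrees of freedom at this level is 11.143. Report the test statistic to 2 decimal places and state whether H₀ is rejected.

1.09; do not reject

Ratio total = 18. Expected counts: 108×3/18 = 18, 108×2/18 = 12, 108×5/18 = 30, 108×5/18 = 30, 108×3/18 = 18.
type 1: (17 − 18)²/18 = 1/18 = 0.056
type 2: (15 − 12)²/12 = 9/12 = 0.750
type 3: (29 − 30)²/30 = 1/30 = 0.033
type 4: (31 − 30)²/30 = 1/30 = 0.033
type 5: (16 − 18)²/18 = 4/18 = 0.222
Sum = 1.09
df = 4. Since 1.09 < 11.143, we do not reject H₀.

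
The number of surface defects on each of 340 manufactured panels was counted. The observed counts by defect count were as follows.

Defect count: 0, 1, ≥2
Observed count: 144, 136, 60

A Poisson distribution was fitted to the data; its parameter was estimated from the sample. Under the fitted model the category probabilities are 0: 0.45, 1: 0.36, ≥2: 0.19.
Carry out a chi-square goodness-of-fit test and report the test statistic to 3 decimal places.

2.368

Expected counts E_i = n·p_i: 340×0.45 = 153, 340×0.36 = 122.4, 340×0.19 = 64.6.
cat         O        E   (O−E)²/E
0         144      153     0.5294
1         136    122.4     1.5111
≥2         60     64.6     0.3276
Sum = 2.368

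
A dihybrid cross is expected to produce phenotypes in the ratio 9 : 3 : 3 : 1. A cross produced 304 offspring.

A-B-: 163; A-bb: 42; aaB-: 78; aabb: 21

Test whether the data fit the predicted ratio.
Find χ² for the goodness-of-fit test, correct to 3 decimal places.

Ratio total = 16. Expected counts: 304×9/16 = 171, 304×3/16 = 57, 304×3/16 = 57, 304×1/16 = 19.
A-B-: (163 − 171)²/171 = 64/171 = 0.3743
A-bb: (42 − 57)²/57 = 225/57 = 3.9474
aaB-: (78 − 57)²/57 = 441/57 = 7.7368
aabb: (21 − 19)²/19 = 4/19 = 0.2105
Sum = 12.269

12.269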